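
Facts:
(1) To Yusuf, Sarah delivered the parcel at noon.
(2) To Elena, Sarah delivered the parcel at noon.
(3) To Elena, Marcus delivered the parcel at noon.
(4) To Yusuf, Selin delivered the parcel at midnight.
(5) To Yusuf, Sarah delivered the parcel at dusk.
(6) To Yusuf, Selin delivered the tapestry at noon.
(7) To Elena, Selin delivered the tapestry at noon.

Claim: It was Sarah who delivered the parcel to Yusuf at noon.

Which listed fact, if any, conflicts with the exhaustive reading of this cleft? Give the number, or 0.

Focus of the cleft: "Sarah" (the agent). Presupposed background: thing = the parcel, recipient = Yusuf, setting = at noon.
Exhaustivity: Sarah is the only agent satisfying that background.
No listed fact matches the background with a different agent. Exhaustivity holds.

0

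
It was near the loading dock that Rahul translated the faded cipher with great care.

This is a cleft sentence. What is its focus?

In an it-cleft "It was X that/who ...", the clefted constituent X is the focus; the that/who-clause expresses the presupposed open proposition.
Here the focus is "near the loading dock". The backgrounded (presupposed) material includes "Rahul", "the faded cipher" and "with great care".

near the loading dock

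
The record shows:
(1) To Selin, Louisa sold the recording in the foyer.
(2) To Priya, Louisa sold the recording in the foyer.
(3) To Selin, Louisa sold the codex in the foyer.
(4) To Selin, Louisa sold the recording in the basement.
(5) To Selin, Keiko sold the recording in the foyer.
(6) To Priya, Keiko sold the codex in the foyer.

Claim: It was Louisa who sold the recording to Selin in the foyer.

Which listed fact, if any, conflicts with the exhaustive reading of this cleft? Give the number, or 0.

Focus of the cleft: "Louisa" (the agent). Presupposed background: the recording as thing and Selin as recipient and in the foyer as setting.
Exhaustivity: Louisa is the only agent satisfying that background.
But fact (5) also has the recording as thing and Selin as recipient and in the foyer as setting, with agent = Keiko — so the exhaustive reading fails.

5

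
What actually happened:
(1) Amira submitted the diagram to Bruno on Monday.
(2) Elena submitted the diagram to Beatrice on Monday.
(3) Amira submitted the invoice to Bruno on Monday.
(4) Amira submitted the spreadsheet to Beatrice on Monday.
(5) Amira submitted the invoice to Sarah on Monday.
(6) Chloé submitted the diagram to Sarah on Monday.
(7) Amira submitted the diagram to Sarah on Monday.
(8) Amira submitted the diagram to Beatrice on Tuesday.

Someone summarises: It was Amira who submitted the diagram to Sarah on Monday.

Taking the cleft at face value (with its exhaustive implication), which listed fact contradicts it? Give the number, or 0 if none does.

6

The cleft puts "Amira" in focus and presupposes the open proposition with the diagram as thing and Sarah as recipient and on Monday as setting.
The exhaustive reading says no other agent fits that background.
Fact (6) shares the background but with agent = Chloé; exhaustivity is violated.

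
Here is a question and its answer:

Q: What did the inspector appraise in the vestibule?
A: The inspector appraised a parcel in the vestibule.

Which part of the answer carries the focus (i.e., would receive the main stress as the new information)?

a parcel

The wh-word "what" asks about the direct object.
In the answer, "the inspector" and "in the vestibule" are given — repeated from the question.
The constituent filling the direct object gap is "a parcel"; that is the focus and would carry nuclear stress.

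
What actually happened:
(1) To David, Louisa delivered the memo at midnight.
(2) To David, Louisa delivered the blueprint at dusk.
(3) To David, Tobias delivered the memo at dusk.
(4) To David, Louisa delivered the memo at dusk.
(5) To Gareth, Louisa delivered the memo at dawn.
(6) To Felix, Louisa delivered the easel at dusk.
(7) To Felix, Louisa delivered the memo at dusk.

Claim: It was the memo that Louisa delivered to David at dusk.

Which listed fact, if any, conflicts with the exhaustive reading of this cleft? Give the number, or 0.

Focus of the cleft: "the memo" (the thing). Presupposed background: Louisa as agent and David as recipient and at dusk as setting.
Exhaustivity: the memo is the only thing satisfying that background.
But fact (2) also has Louisa as agent and David as recipient and at dusk as setting, with thing = the blueprint — so the exhaustive reading fails.

2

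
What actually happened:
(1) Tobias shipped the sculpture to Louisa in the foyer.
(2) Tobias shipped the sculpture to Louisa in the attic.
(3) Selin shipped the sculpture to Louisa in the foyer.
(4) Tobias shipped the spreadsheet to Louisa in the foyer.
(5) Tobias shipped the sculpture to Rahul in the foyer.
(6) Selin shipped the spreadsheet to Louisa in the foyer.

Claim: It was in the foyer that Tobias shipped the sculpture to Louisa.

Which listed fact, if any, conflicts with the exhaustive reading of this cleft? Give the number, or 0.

2

Focus of the cleft: "in the foyer" (the setting). Presupposed background: Tobias as agent and the sculpture as thing and Louisa as recipient.
The exhaustive reading says no other setting fits that background.
But fact (2) also has Tobias as agent and the sculpture as thing and Louisa as recipient, with setting = in the attic — so the exhaustive reading fails.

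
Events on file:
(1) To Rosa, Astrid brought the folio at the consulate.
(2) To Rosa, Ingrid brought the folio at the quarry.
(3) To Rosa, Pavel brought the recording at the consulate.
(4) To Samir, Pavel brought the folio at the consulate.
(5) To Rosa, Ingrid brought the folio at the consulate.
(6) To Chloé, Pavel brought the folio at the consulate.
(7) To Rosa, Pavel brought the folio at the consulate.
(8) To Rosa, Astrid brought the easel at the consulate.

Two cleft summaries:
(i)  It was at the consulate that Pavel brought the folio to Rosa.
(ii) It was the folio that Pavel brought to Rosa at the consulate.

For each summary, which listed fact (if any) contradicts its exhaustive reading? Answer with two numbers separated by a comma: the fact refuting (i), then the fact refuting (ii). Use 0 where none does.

0, 3

Summary (i) focuses "at the consulate" (the setting); background Pavel as agent and the folio as thing and Rosa as recipient. No fact matches that background with a different setting, so 0.
Summary (ii) focuses "the folio" (the thing); background Pavel as agent and Rosa as recipient and at the consulate as setting. Fact (3) matches that background with thing = the recording — refutes (ii).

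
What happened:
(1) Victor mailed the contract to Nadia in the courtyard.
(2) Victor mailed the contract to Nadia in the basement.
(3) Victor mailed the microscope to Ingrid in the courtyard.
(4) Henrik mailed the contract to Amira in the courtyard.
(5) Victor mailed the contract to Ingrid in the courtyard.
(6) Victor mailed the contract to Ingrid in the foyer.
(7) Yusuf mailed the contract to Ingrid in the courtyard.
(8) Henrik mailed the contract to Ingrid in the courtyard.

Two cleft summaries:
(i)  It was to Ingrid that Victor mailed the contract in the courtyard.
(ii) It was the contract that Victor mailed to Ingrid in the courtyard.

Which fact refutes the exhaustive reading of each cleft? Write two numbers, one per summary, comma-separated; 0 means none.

(i): focus "Ingrid". Looking for same agent, thing, setting (Victor / the contract / in the courtyard) with some other recipient — fact (1) has Nadia there. Refuted.
(ii): focus "the contract". Looking for same agent, recipient, setting (Victor / Ingrid / in the courtyard) with some other thing — fact (3) has the microscope there. Refuted.

1, 3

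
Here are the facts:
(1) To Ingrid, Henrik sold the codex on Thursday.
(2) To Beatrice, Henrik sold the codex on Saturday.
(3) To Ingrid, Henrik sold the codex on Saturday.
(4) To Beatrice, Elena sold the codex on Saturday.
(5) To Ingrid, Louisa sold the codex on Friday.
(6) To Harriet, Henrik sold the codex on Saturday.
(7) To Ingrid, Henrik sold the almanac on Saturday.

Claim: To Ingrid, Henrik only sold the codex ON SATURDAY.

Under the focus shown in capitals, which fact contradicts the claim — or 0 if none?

Focus (in capitals) is "on Saturday" — the setting. "Only" excludes alternative settings while holding fixed Henrik as agent and the codex as thing and Ingrid as recipient.
Fact (1) shares the background but differs in setting (on Thursday) — a counterexample.

1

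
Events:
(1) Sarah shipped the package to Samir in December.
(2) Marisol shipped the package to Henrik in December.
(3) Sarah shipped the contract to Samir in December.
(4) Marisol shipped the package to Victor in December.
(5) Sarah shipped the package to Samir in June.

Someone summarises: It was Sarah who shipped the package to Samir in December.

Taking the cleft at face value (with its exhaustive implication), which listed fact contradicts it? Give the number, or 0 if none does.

0

Focus of the cleft: "Sarah" (the agent). Presupposed background: same thing, recipient, setting (the package / Samir / in December).
Exhaustivity: Sarah is the only agent satisfying that background.
Every other fact differs from the presupposition on some backgrounded slot, so none challenges the exhaustivity.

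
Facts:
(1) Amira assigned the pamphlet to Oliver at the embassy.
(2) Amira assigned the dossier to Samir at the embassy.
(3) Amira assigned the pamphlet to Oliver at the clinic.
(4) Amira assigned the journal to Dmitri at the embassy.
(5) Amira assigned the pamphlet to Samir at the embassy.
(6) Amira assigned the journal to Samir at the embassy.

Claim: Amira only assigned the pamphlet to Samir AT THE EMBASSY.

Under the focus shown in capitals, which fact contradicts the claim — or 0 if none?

0

The capitals mark "at the embassy" as focus. So "only" rules out other settings, with the rest (Amira as agent and the pamphlet as thing and Samir as recipient) as background.
Every other fact changes something in the background, not just the setting. Nothing refutes the claim.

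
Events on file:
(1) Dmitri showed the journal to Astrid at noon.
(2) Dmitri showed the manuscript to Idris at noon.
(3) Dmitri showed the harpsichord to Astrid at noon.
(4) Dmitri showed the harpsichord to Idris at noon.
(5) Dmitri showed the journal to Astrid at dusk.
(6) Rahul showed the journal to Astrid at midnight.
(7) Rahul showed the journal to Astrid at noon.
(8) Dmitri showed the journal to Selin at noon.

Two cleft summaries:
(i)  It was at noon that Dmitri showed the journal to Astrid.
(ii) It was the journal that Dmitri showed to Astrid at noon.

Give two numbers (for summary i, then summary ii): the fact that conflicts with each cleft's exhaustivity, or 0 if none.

(i): focus "at noon". Looking for same agent, thing, recipient (Dmitri / the journal / Astrid) with some other setting — fact (5) has at dusk there. Refuted.
(ii): focus "the journal". Looking for same agent, recipient, setting (Dmitri / Astrid / at noon) with some other thing — fact (3) has the harpsichord there. Refuted.

5, 3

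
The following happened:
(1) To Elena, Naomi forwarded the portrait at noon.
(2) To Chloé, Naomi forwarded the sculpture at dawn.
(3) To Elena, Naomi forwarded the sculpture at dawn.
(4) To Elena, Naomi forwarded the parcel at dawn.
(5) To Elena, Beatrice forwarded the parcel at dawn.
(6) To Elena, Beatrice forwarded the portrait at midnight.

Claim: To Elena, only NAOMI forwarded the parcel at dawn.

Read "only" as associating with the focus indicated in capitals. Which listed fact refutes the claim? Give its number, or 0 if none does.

5

The capitals mark "Naomi" as focus. So "only" rules out other agents, with the rest (same thing, recipient, setting (the parcel / Elena / at dawn)) as background.
Fact (5) shares the background but differs in agent (Beatrice) — a counterexample.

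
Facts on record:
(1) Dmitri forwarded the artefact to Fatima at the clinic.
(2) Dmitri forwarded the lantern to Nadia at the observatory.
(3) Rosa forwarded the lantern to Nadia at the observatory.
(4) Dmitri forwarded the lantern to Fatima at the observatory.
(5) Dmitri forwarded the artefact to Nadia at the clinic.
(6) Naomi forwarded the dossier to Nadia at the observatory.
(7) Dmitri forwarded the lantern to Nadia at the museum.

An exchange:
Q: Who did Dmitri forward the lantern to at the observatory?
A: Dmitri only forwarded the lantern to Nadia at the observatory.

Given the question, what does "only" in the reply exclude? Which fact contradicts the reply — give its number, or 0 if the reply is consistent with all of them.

Answering "Who did ... to ...?" puts focus on the recipient — here, "Nadia".
So "only" ranges over recipients; the rest (same agent, thing, setting (Dmitri / the lantern / at the observatory)) is presupposed.
Fact (4) shares the background with a different recipient (Fatima) — counterexample.
(Fact (7) would refute a reading with focus on the setting — but that is not what the question asks.)

4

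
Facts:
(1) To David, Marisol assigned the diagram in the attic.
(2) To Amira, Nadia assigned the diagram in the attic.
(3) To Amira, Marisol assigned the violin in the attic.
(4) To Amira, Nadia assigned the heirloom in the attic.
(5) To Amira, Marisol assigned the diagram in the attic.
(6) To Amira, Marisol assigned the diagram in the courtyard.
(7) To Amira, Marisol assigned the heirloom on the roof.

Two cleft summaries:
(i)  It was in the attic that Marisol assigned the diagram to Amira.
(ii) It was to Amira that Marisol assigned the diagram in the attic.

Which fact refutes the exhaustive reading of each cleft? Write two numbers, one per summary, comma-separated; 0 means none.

6, 1

(i): focus "in the attic". Looking for agent = Marisol, thing = the diagram, recipient = Amira with some other setting — fact (6) has in the courtyard there. Refuted.
(ii): focus "Amira". Looking for agent = Marisol, thing = the diagram, setting = in the attic with some other recipient — fact (1) has David there. Refuted.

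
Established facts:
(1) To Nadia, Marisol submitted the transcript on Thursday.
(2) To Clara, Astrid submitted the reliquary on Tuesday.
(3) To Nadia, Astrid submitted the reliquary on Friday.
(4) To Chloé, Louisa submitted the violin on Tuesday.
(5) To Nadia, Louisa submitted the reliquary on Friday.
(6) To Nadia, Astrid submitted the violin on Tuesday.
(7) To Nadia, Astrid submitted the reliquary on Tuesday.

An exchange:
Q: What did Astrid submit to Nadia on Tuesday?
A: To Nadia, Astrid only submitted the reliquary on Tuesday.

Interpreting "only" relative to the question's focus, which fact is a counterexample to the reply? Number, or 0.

The question "What did ...?" targets the thing, so in the reply the focus falls on "the reliquary".
So "only" ranges over things; the rest (same agent, recipient, setting (Astrid / Nadia / on Tuesday)) is presupposed.
Fact (6) shares the background with a different thing (the violin) — counterexample.
(Fact (2) would refute a reading with focus on the recipient — but that is not what the question asks.)

6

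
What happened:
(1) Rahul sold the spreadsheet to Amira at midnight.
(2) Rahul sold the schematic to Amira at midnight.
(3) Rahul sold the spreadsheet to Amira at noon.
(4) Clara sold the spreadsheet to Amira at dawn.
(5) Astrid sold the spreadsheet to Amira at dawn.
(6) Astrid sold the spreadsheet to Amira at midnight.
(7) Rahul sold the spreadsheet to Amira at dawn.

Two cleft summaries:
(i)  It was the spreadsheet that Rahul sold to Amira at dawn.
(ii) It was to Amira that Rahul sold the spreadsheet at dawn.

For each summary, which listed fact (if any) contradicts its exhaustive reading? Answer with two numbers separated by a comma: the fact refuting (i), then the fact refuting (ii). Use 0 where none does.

(i): focus "the spreadsheet". No fact shares same agent, recipient, setting (Rahul / Amira / at dawn) with a different thing. 0.
(ii): focus "Amira". No fact shares same agent, thing, setting (Rahul / the spreadsheet / at dawn) with a different recipient. 0.

0, 0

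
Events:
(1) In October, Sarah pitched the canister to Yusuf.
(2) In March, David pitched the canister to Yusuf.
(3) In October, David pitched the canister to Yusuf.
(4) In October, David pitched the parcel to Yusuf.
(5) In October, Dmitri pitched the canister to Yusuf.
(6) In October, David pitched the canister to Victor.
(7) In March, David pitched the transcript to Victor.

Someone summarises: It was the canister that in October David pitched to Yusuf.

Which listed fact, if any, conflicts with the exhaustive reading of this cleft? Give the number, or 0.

Focus of the cleft: "the canister" (the thing). Presupposed background: David as agent and Yusuf as recipient and in October as setting.
The exhaustive reading says no other thing fits that background.
But fact (4) also has David as agent and Yusuf as recipient and in October as setting, with thing = the parcel — so the exhaustive reading fails.

4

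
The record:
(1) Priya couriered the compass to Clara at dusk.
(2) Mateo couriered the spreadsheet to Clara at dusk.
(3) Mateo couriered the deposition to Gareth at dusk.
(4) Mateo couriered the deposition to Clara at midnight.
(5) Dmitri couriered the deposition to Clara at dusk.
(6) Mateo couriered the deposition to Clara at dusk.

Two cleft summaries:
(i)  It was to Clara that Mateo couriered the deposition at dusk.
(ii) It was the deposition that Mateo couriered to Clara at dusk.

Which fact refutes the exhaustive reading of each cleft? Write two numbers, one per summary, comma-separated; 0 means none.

Summary (i) focuses "Clara" (the recipient); background same agent, thing, setting (Mateo / the deposition / at dusk). Fact (3) matches that background with recipient = Gareth — refutes (i).
Summary (ii) focuses "the deposition" (the thing); background same agent, recipient, setting (Mateo / Clara / at dusk). Fact (2) matches that background with thing = the spreadsheet — refutes (ii).

3, 2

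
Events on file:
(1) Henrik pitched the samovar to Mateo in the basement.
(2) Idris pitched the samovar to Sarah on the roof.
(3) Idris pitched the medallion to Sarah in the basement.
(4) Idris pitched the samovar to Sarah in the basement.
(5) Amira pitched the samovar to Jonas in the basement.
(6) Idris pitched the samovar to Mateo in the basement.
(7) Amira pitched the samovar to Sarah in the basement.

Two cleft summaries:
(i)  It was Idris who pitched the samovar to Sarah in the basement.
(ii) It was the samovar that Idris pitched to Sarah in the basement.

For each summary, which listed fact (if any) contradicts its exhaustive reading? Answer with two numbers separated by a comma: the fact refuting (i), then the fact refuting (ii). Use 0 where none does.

7, 3

Summary (i) focuses "Idris" (the agent); background same thing, recipient, setting (the samovar / Sarah / in the basement). Fact (7) matches that background with agent = Amira — refutes (i).
Summary (ii) focuses "the samovar" (the thing); background same agent, recipient, setting (Idris / Sarah / in the basement). Fact (3) matches that background with thing = the medallion — refutes (ii).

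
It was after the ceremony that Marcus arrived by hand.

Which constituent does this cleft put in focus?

In an it-cleft "It was X that/who ...", the clefted constituent X is the focus; the that/who-clause expresses the presupposed open proposition.
Here the focus is "after the ceremony". The backgrounded (presupposed) material includes "Marcus" and "by hand".

after the ceremony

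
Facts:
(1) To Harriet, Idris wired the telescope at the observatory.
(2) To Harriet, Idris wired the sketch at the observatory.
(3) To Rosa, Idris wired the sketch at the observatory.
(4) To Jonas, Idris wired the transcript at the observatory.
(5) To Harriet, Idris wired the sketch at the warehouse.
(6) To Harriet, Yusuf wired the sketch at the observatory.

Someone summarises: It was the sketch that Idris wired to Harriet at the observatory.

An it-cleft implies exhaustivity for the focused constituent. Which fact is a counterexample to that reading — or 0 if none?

The cleft puts "the sketch" in focus and presupposes the open proposition with agent = Idris, recipient = Harriet, setting = at the observatory.
The exhaustive reading says no other thing fits that background.
Fact (1) shares the background but with thing = the telescope; exhaustivity is violated.

1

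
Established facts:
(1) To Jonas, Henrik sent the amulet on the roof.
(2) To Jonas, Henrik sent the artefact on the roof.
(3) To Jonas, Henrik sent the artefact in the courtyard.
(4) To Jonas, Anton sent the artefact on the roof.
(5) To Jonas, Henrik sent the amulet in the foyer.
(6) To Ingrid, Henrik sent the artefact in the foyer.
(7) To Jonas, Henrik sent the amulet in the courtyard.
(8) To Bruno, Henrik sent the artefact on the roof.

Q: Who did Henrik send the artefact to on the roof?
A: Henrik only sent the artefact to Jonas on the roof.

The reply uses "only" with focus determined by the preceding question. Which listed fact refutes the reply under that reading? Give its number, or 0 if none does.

8

Answering "Who did ... to ...?" puts focus on the recipient — here, "Jonas".
So "only" ranges over recipients; the rest (agent = Henrik, thing = the artefact, setting = on the roof) is presupposed.
Fact (8) keeps agent = Henrik, thing = the artefact, setting = on the roof but has recipient = Bruno; that refutes the reply.
(Fact (3) would refute a reading with focus on the setting — but that is not what the question asks.)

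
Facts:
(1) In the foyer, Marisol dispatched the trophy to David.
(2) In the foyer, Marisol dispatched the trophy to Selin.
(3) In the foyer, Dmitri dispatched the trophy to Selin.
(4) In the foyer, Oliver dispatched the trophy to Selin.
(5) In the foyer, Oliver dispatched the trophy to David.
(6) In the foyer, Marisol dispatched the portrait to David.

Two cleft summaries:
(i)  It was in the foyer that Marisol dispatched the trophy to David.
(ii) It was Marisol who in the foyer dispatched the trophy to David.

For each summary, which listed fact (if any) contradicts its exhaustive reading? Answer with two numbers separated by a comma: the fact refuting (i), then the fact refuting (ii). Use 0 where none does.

0, 5

Summary (i) focuses "in the foyer" (the setting); background agent = Marisol, thing = the trophy, recipient = David. No fact matches that background with a different setting, so 0.
Summary (ii) focuses "Marisol" (the agent); background thing = the trophy, recipient = David, setting = in the foyer. Fact (5) matches that background with agent = Oliver — refutes (ii).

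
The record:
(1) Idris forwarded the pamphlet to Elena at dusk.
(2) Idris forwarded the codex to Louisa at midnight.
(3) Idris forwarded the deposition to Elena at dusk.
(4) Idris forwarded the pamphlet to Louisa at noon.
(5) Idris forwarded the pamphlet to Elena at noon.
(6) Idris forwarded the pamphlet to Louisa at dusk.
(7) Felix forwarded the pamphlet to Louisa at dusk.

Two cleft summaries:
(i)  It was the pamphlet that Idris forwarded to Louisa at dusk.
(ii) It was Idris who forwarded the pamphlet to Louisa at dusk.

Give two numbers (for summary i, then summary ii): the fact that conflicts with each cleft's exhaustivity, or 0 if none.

Summary (i) focuses "the pamphlet" (the thing); background same agent, recipient, setting (Idris / Louisa / at dusk). No fact matches that background with a different thing, so 0.
Summary (ii) focuses "Idris" (the agent); background same thing, recipient, setting (the pamphlet / Louisa / at dusk). Fact (7) matches that background with agent = Felix — refutes (ii).

0, 7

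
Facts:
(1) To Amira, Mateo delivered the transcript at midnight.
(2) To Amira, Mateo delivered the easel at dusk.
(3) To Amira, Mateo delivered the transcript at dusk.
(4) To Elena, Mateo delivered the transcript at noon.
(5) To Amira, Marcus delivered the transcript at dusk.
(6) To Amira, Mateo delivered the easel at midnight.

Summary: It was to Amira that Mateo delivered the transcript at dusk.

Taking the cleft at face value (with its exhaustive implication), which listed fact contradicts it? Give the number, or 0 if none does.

Focus of the cleft: "Amira" (the recipient). Presupposed background: agent = Mateo, thing = the transcript, setting = at dusk.
Exhaustivity: Amira is the only recipient satisfying that background.
No listed fact matches the background with a different recipient. Exhaustivity holds.

0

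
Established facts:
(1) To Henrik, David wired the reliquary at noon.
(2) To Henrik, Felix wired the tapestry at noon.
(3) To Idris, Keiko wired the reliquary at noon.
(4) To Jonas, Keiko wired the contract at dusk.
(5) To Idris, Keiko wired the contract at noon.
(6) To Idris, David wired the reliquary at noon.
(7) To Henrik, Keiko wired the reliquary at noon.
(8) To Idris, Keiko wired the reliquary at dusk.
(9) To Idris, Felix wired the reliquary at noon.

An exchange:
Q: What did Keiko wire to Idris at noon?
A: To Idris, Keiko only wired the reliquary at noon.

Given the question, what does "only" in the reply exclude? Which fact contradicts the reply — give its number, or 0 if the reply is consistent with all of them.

The question "What did ...?" targets the thing, so in the reply the focus falls on "the reliquary".
"Only" then excludes alternative things while the background — agent = Keiko, recipient = Idris, setting = at noon — is held fixed.
Fact (5) keeps agent = Keiko, recipient = Idris, setting = at noon but has thing = the contract; that refutes the reply.
(Fact (8) would refute a reading with focus on the setting — but that is not what the question asks.)

5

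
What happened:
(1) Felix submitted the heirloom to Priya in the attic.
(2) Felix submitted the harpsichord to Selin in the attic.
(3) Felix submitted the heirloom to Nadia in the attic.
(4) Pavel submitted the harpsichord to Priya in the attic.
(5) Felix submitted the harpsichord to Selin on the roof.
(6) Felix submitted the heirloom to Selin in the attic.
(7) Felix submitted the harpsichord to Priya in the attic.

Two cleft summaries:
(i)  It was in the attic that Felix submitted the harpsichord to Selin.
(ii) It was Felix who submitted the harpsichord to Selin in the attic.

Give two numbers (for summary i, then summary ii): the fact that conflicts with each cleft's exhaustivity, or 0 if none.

(i): focus "in the attic". Looking for Felix as agent and the harpsichord as thing and Selin as recipient with some other setting — fact (5) has on the roof there. Refuted.
(ii): focus "Felix". No fact shares the harpsichord as thing and Selin as recipient and in the attic as setting with a different agent. 0.

5, 0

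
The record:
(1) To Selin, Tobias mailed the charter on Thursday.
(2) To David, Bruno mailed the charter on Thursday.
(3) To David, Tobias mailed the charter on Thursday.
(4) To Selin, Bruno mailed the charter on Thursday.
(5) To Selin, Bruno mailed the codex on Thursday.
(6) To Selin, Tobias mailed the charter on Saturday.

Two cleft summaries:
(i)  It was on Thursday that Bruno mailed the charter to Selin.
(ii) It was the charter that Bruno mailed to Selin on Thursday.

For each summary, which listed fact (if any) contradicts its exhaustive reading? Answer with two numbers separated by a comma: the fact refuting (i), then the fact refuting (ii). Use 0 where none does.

(i): focus "on Thursday". No fact shares agent = Bruno, thing = the charter, recipient = Selin with a different setting. 0.
(ii): focus "the charter". Looking for agent = Bruno, recipient = Selin, setting = on Thursday with some other thing — fact (5) has the codex there. Refuted.

0, 5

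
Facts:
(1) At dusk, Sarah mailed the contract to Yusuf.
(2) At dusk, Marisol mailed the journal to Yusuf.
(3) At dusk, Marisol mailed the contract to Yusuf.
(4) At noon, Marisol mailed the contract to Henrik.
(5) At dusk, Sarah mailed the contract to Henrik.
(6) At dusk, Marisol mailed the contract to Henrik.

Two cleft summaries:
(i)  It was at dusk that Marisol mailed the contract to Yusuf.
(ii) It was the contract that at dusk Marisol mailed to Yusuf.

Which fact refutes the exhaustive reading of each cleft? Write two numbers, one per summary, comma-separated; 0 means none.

(i): focus "at dusk". No fact shares agent = Marisol, thing = the contract, recipient = Yusuf with a different setting. 0.
(ii): focus "the contract". Looking for agent = Marisol, recipient = Yusuf, setting = at dusk with some other thing — fact (2) has the journal there. Refuted.

0, 2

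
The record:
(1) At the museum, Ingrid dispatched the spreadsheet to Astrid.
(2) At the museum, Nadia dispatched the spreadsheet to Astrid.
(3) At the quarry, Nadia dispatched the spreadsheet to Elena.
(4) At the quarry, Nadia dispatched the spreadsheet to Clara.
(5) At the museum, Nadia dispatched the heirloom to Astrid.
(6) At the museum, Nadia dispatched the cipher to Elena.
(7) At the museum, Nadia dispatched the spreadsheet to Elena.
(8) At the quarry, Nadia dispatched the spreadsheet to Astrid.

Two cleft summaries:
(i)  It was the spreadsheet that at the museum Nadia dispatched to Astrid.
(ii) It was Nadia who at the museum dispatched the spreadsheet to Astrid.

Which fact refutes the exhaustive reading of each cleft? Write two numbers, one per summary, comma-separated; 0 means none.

5, 1

(i): focus "the spreadsheet". Looking for Nadia as agent and Astrid as recipient and at the museum as setting with some other thing — fact (5) has the heirloom there. Refuted.
(ii): focus "Nadia". Looking for the spreadsheet as thing and Astrid as recipient and at the museum as setting with some other agent — fact (1) has Ingrid there. Refuted.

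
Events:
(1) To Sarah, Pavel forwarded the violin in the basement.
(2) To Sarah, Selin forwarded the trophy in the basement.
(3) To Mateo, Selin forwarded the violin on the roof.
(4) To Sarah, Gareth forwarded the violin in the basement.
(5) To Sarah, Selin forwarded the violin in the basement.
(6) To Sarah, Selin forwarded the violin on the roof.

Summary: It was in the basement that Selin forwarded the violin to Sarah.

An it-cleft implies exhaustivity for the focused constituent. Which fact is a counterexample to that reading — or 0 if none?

Focus of the cleft: "in the basement" (the setting). Presupposed background: agent = Selin, thing = the violin, recipient = Sarah.
Exhaustivity: in the basement is the only setting satisfying that background.
But fact (6) also has agent = Selin, thing = the violin, recipient = Sarah, with setting = on the roof — so the exhaustive reading fails.

6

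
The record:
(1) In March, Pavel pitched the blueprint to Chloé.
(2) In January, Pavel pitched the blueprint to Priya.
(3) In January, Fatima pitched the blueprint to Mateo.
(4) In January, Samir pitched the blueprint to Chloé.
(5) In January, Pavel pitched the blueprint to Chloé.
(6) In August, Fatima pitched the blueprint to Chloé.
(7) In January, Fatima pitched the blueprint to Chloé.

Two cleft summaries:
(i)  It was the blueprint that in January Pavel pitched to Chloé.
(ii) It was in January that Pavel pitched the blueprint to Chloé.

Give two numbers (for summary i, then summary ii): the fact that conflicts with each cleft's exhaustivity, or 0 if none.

0, 1

Summary (i) focuses "the blueprint" (the thing); background Pavel as agent and Chloé as recipient and in January as setting. No fact matches that background with a different thing, so 0.
Summary (ii) focuses "in January" (the setting); background Pavel as agent and the blueprint as thing and Chloé as recipient. Fact (1) matches that background with setting = in March — refutes (ii).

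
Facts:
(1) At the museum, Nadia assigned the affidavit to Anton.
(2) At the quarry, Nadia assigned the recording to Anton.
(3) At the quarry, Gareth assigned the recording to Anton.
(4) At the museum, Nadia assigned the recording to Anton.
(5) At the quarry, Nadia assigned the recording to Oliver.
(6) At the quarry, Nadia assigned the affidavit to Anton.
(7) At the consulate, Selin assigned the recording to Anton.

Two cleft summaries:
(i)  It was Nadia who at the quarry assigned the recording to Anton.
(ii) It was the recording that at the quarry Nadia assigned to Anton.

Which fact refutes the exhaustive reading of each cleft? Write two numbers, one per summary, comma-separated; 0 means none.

Summary (i) focuses "Nadia" (the agent); background same thing, recipient, setting (the recording / Anton / at the quarry). Fact (3) matches that background with agent = Gareth — refutes (i).
Summary (ii) focuses "the recording" (the thing); background same agent, recipient, setting (Nadia / Anton / at the quarry). Fact (6) matches that background with thing = the affidavit — refutes (ii).

3, 6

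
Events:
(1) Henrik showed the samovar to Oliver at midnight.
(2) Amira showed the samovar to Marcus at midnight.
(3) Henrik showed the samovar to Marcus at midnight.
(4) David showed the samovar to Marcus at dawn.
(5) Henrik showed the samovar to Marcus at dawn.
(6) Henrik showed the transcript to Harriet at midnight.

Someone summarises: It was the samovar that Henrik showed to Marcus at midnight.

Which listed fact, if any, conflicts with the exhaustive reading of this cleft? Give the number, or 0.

0

Focus of the cleft: "the samovar" (the thing). Presupposed background: Henrik as agent and Marcus as recipient and at midnight as setting.
The exhaustive reading says no other thing fits that background.
No listed fact matches the background with a different thing. Exhaustivity holds.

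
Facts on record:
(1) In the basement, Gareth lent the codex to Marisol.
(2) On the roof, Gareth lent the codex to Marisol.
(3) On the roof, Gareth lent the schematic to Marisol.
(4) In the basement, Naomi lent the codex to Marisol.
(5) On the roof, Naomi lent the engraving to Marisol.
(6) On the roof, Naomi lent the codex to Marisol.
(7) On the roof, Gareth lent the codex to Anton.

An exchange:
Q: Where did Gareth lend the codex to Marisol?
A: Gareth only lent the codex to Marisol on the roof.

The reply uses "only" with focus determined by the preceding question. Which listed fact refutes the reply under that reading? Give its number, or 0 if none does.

1

The question "Where did ...?" targets the setting, so in the reply the focus falls on "on the roof".
"Only" then excludes alternative settings while the background — same agent, thing, recipient (Gareth / the codex / Marisol) — is held fixed.
Fact (1) shares the background with a different setting (in the basement) — counterexample.
(Fact (7) would refute a reading with focus on the recipient — but that is not what the question asks.)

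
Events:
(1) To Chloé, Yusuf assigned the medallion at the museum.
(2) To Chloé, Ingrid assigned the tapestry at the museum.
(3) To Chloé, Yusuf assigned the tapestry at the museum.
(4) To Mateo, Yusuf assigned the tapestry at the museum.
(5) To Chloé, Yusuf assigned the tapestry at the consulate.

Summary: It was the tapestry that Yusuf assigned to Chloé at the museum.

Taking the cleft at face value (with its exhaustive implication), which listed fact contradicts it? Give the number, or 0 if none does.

1

Focus of the cleft: "the tapestry" (the thing). Presupposed background: same agent, recipient, setting (Yusuf / Chloé / at the museum).
The exhaustive reading says no other thing fits that background.
But fact (1) also has same agent, recipient, setting (Yusuf / Chloé / at the museum), with thing = the medallion — so the exhaustive reading fails.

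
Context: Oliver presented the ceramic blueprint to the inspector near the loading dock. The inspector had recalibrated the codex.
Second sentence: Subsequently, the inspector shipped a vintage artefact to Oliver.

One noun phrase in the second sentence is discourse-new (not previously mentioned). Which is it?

"the inspector" and "Oliver" in the second sentence are given — already mentioned in the context.
"a vintage artefact" has no antecedent in the context; it is discourse-new (the indefinite article also signals a new referent).

a vintage artefact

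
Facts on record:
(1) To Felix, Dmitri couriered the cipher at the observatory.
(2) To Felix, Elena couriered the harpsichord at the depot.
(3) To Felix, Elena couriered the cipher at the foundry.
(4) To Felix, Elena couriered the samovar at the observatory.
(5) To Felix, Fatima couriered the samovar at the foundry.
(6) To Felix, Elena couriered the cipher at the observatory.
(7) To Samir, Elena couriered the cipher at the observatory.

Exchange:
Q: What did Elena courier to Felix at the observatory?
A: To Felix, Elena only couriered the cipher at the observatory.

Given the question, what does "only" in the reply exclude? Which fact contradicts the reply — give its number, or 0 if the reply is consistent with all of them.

4

The question "What did ...?" targets the thing, so in the reply the focus falls on "the cipher".
"Only" then excludes alternative things while the background — same agent, recipient, setting (Elena / Felix / at the observatory) — is held fixed.
Fact (4) shares the background with a different thing (the samovar) — counterexample.
(Fact (7) would refute a reading with focus on the recipient — but that is not what the question asks.)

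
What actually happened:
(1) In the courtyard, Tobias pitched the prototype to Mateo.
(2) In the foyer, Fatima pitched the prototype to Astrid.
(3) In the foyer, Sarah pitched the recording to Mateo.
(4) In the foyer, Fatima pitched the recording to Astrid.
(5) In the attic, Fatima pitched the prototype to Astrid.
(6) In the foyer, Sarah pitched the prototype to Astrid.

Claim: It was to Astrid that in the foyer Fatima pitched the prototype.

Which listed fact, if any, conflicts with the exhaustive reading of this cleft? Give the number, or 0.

Focus of the cleft: "Astrid" (the recipient). Presupposed background: agent = Fatima, thing = the prototype, setting = in the foyer.
The exhaustive reading says no other recipient fits that background.
Every other fact differs from the presupposition on some backgrounded slot, so none challenges the exhaustivity.

0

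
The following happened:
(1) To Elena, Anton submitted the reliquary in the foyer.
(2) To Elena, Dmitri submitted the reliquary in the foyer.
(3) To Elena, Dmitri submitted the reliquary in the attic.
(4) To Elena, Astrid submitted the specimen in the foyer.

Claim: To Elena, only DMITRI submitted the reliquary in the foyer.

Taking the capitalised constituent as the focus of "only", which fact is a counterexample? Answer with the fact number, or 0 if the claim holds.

The capitals mark "Dmitri" as focus. So "only" rules out other agents, with the rest (the reliquary as thing and Elena as recipient and in the foyer as setting) as background.
Fact (1) matches on the reliquary as thing and Elena as recipient and in the foyer as setting, but has agent = Anton instead. That refutes the claim.

1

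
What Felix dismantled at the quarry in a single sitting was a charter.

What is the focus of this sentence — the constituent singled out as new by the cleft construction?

a charter

In a pseudo-cleft "What ... was X", the post-copular constituent X is the focus.
Here the focus is "a charter". The backgrounded (presupposed) material includes "Felix", "at the quarry" and "in a single sitting".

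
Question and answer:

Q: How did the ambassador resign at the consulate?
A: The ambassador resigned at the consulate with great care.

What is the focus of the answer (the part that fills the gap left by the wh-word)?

with great care

The wh-word "how" asks about the manner.
In the answer, "the ambassador" and "at the consulate" are given — repeated from the question.
The constituent filling the manner gap is "with great care"; that is the focus and would carry nuclear stress.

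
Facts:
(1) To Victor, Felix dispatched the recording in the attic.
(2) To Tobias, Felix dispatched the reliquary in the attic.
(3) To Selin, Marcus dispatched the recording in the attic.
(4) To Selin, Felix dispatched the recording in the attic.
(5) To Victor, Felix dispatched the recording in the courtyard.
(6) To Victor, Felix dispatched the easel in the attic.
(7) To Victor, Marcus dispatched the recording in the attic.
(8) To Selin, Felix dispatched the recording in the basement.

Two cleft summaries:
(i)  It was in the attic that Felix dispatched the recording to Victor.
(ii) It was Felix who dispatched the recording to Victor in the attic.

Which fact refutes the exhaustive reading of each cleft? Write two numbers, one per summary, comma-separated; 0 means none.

Summary (i) focuses "in the attic" (the setting); background same agent, thing, recipient (Felix / the recording / Victor). Fact (5) matches that background with setting = in the courtyard — refutes (i).
Summary (ii) focuses "Felix" (the agent); background same thing, recipient, setting (the recording / Victor / in the attic). Fact (7) matches that background with agent = Marcus — refutes (ii).

5, 7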